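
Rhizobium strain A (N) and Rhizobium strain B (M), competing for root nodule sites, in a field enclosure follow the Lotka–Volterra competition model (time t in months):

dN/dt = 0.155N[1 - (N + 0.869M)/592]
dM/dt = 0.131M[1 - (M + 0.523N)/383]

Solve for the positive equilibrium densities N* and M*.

N* ≈ 475, M* ≈ 135

Setting both brackets to zero gives the nullclines N + 0.869M = 592 and 0.523N + M = 383.
Substituting M = 383 - 0.523N into the first: N(1 - 0.869·0.523) = 592 - 0.869·383.
So N* = 259/0.546 = 475, and then M* = 383 - 0.523·475 = 135.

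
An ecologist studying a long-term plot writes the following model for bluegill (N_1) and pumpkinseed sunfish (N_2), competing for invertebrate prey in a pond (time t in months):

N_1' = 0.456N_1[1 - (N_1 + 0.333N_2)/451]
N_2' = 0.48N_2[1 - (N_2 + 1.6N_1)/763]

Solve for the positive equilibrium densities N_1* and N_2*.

N_1* ≈ 421, N_2* ≈ 88.6

Setting both brackets to zero gives the nullclines N_1 + 0.333N_2 = 451 and 1.6N_1 + N_2 = 763.
Substituting N_2 = 763 - 1.6N_1 into the first: N_1(1 - 0.333·1.6) = 451 - 0.333·763.
So N_1* = 197/0.467 = 421, and then N_2* = 763 - 1.6·421 = 88.6.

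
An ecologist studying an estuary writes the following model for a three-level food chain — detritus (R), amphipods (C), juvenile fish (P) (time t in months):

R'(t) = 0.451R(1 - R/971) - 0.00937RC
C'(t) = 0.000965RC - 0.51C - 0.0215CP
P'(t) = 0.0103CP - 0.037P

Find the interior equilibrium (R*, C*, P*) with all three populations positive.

R* ≈ 899, C* ≈ 3.59, P* ≈ 16.6

From dP/dt = 0: 0.0103C* = 0.037, so C* = 3.59.
From dR/dt = 0: 0.451(1 - R*/971) = 0.00937·3.59, giving R* = 971·(1 - 0.0746) = 899.
From dC/dt = 0: 0.000965·899 - 0.51 = 0.0215P*, so P* = 0.357/0.0215 = 16.6.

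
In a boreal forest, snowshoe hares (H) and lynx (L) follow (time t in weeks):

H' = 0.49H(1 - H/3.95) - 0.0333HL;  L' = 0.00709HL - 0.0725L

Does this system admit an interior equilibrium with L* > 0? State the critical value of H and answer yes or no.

The predator equation gives dL/dt > 0 only when H > 0.0725/0.00709 = 10.2.
Without the predator, H → K = 3.95. Since 3.95 < 10.2, the predator cannot invade.

Threshold H = 10.2; K < 10.2, so no, the predator goes extinct.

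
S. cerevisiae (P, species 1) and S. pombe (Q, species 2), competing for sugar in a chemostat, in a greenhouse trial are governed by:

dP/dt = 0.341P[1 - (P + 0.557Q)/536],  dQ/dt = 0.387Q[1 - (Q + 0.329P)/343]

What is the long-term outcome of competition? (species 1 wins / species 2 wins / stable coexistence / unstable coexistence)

Compare the nullcline intercepts: K1/α12 = 536/0.557 = 962 > K2 = 343; K2/α21 = 343/0.329 = 1040 > K1 = 536.
Since both inequalities hold, each species can invade when rare, so the interior equilibrium is stable.

stable coexistence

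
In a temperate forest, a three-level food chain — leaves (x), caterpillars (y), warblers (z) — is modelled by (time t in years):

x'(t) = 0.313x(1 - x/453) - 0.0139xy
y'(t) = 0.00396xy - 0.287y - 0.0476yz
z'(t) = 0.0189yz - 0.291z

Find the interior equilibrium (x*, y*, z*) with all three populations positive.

From dz/dt = 0: 0.0189y* = 0.291, so y* = 15.4.
From dx/dt = 0: 0.313(1 - x*/453) = 0.0139·15.4, giving x* = 453·(1 - 0.684) = 143.
From dy/dt = 0: 0.00396·143 - 0.287 = 0.0476z*, so z* = 0.28/0.0476 = 5.89.

x* ≈ 143, y* ≈ 15.4, z* ≈ 5.89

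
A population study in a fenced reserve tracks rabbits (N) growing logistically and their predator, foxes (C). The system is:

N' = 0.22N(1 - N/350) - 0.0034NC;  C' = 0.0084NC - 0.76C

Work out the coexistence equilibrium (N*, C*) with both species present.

From dC/dt = 0 with C > 0: 0.0084N* = 0.76, so N* = 90.5.
Substitute into dN/dt = 0: 0.22(1 - 90.5/350) = 0.0034C*.
The bracket is 0.741, giving C* = 0.163/0.0034 = 48.

N* ≈ 90.5, C* ≈ 48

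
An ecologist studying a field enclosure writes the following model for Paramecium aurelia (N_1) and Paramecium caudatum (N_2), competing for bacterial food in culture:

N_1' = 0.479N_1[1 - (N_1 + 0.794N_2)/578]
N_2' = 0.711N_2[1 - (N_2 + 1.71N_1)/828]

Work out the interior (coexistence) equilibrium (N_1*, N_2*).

N_1* ≈ 222, N_2* ≈ 448

Setting both brackets to zero gives the nullclines N_1 + 0.794N_2 = 578 and 1.71N_1 + N_2 = 828.
Substituting N_2 = 828 - 1.71N_1 into the first: N_1(1 - 0.794·1.71) = 578 - 0.794·828.
So N_1* = -79.4/-0.358 = 222, and then N_2* = 828 - 1.71·222 = 448.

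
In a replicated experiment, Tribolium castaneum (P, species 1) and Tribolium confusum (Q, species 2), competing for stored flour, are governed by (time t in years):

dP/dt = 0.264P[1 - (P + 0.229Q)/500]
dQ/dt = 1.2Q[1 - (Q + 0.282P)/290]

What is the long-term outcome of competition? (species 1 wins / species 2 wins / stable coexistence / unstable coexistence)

Compare the nullcline intercepts: K1/α12 = 500/0.229 = 2180 > K2 = 290; K2/α21 = 290/0.282 = 1030 > K1 = 500.
Since both inequalities hold, each species can invade when rare, so the interior equilibrium is stable.

stable coexistence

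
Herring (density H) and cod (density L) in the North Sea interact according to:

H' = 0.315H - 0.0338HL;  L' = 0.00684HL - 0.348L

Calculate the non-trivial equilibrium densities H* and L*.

H* ≈ 50.9, L* ≈ 9.32

Set dL/dt = 0 with L > 0: 0.00684H - 0.348 = 0, so H* = 0.348/0.00684 = 50.9.
Set dH/dt = 0 with H > 0: 0.315 - 0.0338L = 0, so L* = 0.315/0.0338 = 9.32.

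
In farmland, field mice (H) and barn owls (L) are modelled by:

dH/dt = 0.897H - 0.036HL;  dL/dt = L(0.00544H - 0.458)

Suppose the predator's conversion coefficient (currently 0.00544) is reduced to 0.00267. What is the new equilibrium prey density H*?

At the interior fixed point, setting dL/dt = 0 with L > 0 fixes H* = (predator death rate)/(HL coefficient) — independent of the other coefficients.
With the change, H* = 0.458/0.00267 = 172; it rises from 84.2.

H* ≈ 172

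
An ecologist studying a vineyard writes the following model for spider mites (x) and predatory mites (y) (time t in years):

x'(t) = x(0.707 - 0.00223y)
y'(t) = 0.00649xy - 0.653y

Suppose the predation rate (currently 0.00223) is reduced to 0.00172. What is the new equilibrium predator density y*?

At the interior fixed point, setting dx/dt = 0 with x > 0 fixes y* = (prey growth rate)/(xy coefficient) — independent of the other coefficients.
With the change, y* = 0.707/0.00172 = 411; it rises from 317.

y* ≈ 411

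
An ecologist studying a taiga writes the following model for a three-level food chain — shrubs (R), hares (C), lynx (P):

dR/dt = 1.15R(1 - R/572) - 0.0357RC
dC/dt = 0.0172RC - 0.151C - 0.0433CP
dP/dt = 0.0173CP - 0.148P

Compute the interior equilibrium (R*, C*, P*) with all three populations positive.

R* ≈ 420, C* ≈ 8.55, P* ≈ 163

From dP/dt = 0: 0.0173C* = 0.148, so C* = 8.55.
From dR/dt = 0: 1.15(1 - R*/572) = 0.0357·8.55, giving R* = 572·(1 - 0.266) = 420.
From dC/dt = 0: 0.0172·420 - 0.151 = 0.0433P*, so P* = 7.07/0.0433 = 163.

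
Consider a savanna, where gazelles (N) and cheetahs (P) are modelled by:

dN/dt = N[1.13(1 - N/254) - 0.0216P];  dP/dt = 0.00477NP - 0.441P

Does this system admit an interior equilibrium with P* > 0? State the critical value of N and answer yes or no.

Threshold N = 92.5; K > 92.5, so yes, the predator persists.

The predator equation gives dP/dt > 0 only when N > 0.441/0.00477 = 92.5.
Without the predator, N → K = 254. Since 254 > 92.5, the predator can invade and persist.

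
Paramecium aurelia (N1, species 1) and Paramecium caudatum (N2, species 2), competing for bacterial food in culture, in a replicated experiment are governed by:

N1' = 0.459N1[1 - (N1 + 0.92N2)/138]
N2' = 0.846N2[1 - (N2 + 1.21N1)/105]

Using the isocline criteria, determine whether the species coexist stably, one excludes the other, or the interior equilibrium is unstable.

Compare the nullcline intercepts: K1/α12 = 138/0.92 = 150 > K2 = 105; K2/α21 = 105/1.21 = 86.8 < K1 = 138.
Since the inequalities point opposite ways, species 1 can invade but species 2 cannot.

species 1 excludes species 2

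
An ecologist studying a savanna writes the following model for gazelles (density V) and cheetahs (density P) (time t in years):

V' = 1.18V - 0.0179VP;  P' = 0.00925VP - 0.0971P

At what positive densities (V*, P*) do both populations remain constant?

Set dP/dt = 0 with P > 0: 0.00925V - 0.0971 = 0, so V* = 0.0971/0.00925 = 10.5.
Set dV/dt = 0 with V > 0: 1.18 - 0.0179P = 0, so P* = 1.18/0.0179 = 65.9.

V* ≈ 10.5, P* ≈ 65.9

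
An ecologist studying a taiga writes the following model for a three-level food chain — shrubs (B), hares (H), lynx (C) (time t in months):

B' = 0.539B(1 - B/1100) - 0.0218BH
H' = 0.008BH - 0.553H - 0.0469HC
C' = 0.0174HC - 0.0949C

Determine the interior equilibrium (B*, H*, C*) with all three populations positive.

B* ≈ 857, H* ≈ 5.45, C* ≈ 134

From dC/dt = 0: 0.0174H* = 0.0949, so H* = 5.45.
From dB/dt = 0: 0.539(1 - B*/1100) = 0.0218·5.45, giving B* = 1100·(1 - 0.221) = 857.
From dH/dt = 0: 0.008·857 - 0.553 = 0.0469C*, so C* = 6.31/0.0469 = 134.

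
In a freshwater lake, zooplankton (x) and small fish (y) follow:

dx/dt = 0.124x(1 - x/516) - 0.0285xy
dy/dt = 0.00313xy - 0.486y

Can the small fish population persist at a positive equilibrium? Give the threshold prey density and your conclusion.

Threshold x = 155; K > 155, so yes, the predator persists.

The predator equation gives dy/dt > 0 only when x > 0.486/0.00313 = 155.
Without the predator, x → K = 516. Since 516 > 155, the predator can invade and persist.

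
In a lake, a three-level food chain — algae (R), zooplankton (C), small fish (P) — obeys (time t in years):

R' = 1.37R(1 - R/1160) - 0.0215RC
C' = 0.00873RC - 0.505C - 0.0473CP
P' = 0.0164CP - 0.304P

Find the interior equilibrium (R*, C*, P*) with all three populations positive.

From dP/dt = 0: 0.0164C* = 0.304, so C* = 18.5.
From dR/dt = 0: 1.37(1 - R*/1160) = 0.0215·18.5, giving R* = 1160·(1 - 0.291) = 823.
From dC/dt = 0: 0.00873·823 - 0.505 = 0.0473P*, so P* = 6.68/0.0473 = 141.

R* ≈ 823, C* ≈ 18.5, P* ≈ 141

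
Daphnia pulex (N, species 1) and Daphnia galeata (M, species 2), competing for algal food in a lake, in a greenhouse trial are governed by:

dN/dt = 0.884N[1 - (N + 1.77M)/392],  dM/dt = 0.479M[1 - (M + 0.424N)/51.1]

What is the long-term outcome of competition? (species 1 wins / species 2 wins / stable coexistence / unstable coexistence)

Compare the nullcline intercepts: K1/α12 = 392/1.77 = 221 > K2 = 51.1; K2/α21 = 51.1/0.424 = 121 < K1 = 392.
Since the inequalities point opposite ways, species 1 can invade but species 2 cannot.

species 1 excludes species 2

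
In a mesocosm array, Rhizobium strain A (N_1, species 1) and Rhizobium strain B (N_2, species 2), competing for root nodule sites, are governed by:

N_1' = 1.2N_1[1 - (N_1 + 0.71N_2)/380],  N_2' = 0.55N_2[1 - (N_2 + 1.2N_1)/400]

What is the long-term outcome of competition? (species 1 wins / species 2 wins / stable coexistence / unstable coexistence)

Compare the nullcline intercepts: K1/α12 = 380/0.71 = 535 > K2 = 400; K2/α21 = 400/1.2 = 333 < K1 = 380.
Since the inequalities point opposite ways, species 1 can invade but species 2 cannot.

species 1 excludes species 2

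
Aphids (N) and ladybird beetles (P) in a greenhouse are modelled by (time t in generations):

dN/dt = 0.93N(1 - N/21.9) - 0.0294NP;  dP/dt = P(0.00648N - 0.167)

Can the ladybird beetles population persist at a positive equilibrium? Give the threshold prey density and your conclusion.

Threshold N = 25.8; K < 25.8, so no, the predator goes extinct.

The predator equation gives dP/dt > 0 only when N > 0.167/0.00648 = 25.8.
Without the predator, N → K = 21.9. Since 21.9 < 25.8, the predator cannot invade.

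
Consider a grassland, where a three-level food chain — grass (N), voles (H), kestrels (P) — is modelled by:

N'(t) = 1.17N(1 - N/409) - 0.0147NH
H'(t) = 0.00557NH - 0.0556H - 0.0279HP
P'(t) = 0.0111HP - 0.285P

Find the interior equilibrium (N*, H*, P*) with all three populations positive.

From dP/dt = 0: 0.0111H* = 0.285, so H* = 25.7.
From dN/dt = 0: 1.17(1 - N*/409) = 0.0147·25.7, giving N* = 409·(1 - 0.323) = 277.
From dH/dt = 0: 0.00557·277 - 0.0556 = 0.0279P*, so P* = 1.49/0.0279 = 53.3.

N* ≈ 277, H* ≈ 25.7, P* ≈ 53.3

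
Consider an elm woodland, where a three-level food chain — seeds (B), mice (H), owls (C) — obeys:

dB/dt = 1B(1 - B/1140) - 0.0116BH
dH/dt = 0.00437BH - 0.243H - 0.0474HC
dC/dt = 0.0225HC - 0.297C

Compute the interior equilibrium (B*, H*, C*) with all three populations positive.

B* ≈ 965, H* ≈ 13.2, C* ≈ 83.9

From dC/dt = 0: 0.0225H* = 0.297, so H* = 13.2.
From dB/dt = 0: 1(1 - B*/1140) = 0.0116·13.2, giving B* = 1140·(1 - 0.153) = 965.
From dH/dt = 0: 0.00437·965 - 0.243 = 0.0474C*, so C* = 3.98/0.0474 = 83.9.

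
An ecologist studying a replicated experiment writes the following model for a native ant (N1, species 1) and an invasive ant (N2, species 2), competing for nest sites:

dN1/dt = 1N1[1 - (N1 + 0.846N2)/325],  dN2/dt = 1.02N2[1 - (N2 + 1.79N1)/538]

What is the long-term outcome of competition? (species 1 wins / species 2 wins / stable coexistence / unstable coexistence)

Compare the nullcline intercepts: K1/α12 = 325/0.846 = 384 < K2 = 538; K2/α21 = 538/1.79 = 301 < K1 = 325.
Since both are reversed, neither can invade when rare; the interior point is a saddle.

unstable coexistence (outcome depends on initial conditions)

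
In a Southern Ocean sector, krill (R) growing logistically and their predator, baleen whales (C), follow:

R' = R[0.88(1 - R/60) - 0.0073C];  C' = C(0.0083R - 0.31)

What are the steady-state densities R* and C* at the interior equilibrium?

From dC/dt = 0 with C > 0: 0.0083R* = 0.31, so R* = 37.3.
Substitute into dR/dt = 0: 0.88(1 - 37.3/60) = 0.0073C*.
The bracket is 0.378, giving C* = 0.332/0.0073 = 45.5.

R* ≈ 37.3, C* ≈ 45.5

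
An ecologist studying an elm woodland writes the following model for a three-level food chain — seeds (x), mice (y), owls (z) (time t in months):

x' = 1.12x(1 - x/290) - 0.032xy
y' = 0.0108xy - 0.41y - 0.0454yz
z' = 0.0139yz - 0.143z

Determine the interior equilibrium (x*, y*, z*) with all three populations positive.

x* ≈ 205, y* ≈ 10.3, z* ≈ 39.7

From dz/dt = 0: 0.0139y* = 0.143, so y* = 10.3.
From dx/dt = 0: 1.12(1 - x*/290) = 0.032·10.3, giving x* = 290·(1 - 0.294) = 205.
From dy/dt = 0: 0.0108·205 - 0.41 = 0.0454z*, so z* = 1.8/0.0454 = 39.7.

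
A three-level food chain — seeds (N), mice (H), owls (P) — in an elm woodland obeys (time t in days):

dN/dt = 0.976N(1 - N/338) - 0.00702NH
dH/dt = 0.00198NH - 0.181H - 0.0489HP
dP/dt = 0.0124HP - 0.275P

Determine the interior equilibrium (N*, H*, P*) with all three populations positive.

N* ≈ 284, H* ≈ 22.2, P* ≈ 7.8

From dP/dt = 0: 0.0124H* = 0.275, so H* = 22.2.
From dN/dt = 0: 0.976(1 - N*/338) = 0.00702·22.2, giving N* = 338·(1 - 0.16) = 284.
From dH/dt = 0: 0.00198·284 - 0.181 = 0.0489P*, so P* = 0.381/0.0489 = 7.8.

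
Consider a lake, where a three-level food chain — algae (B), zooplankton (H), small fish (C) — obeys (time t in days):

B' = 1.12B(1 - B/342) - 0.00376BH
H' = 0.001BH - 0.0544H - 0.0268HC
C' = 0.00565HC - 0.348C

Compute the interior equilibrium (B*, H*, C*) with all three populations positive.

B* ≈ 271, H* ≈ 61.6, C* ≈ 8.09

From dC/dt = 0: 0.00565H* = 0.348, so H* = 61.6.
From dB/dt = 0: 1.12(1 - B*/342) = 0.00376·61.6, giving B* = 342·(1 - 0.207) = 271.
From dH/dt = 0: 0.001·271 - 0.0544 = 0.0268C*, so C* = 0.217/0.0268 = 8.09.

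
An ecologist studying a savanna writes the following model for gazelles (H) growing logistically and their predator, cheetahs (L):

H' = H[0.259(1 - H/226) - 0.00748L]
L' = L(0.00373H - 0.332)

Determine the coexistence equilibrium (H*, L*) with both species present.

H* ≈ 89, L* ≈ 21

From dL/dt = 0 with L > 0: 0.00373H* = 0.332, so H* = 89.
Substitute into dH/dt = 0: 0.259(1 - 89/226) = 0.00748L*.
The bracket is 0.606, giving L* = 0.157/0.00748 = 21.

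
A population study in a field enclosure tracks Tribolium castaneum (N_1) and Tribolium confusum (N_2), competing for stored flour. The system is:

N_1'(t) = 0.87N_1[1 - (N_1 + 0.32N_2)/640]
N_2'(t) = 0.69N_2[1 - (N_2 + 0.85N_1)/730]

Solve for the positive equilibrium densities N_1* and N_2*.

N_1* ≈ 558, N_2* ≈ 255

Setting both brackets to zero gives the nullclines N_1 + 0.32N_2 = 640 and 0.85N_1 + N_2 = 730.
Substituting N_2 = 730 - 0.85N_1 into the first: N_1(1 - 0.32·0.85) = 640 - 0.32·730.
So N_1* = 406/0.728 = 558, and then N_2* = 730 - 0.85·558 = 255.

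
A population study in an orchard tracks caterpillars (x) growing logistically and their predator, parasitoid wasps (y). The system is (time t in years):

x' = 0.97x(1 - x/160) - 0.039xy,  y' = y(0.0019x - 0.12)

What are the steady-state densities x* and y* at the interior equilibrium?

From dy/dt = 0 with y > 0: 0.0019x* = 0.12, so x* = 63.2.
Substitute into dx/dt = 0: 0.97(1 - 63.2/160) = 0.039y*.
The bracket is 0.605, giving y* = 0.587/0.039 = 15.1.

x* ≈ 63.2, y* ≈ 15.1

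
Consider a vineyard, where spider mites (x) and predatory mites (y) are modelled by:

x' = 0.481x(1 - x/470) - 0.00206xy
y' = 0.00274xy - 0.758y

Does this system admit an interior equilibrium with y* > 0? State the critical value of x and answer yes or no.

The predator equation gives dy/dt > 0 only when x > 0.758/0.00274 = 277.
Without the predator, x → K = 470. Since 470 > 277, the predator can invade and persist.

Threshold x = 277; K > 277, so yes, the predator persists.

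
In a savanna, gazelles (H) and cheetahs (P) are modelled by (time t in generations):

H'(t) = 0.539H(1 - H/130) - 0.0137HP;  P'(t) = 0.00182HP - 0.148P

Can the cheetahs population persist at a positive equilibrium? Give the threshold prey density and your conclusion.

The predator equation gives dP/dt > 0 only when H > 0.148/0.00182 = 81.3.
Without the predator, H → K = 130. Since 130 > 81.3, the predator can invade and persist.

Threshold H = 81.3; K > 81.3, so yes, the predator persists.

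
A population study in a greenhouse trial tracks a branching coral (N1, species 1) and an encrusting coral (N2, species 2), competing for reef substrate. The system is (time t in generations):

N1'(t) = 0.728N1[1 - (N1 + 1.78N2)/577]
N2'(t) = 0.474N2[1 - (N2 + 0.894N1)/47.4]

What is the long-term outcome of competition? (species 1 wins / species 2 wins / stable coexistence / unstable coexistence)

species 1 excludes species 2

Compare the nullcline intercepts: K1/α12 = 577/1.78 = 324 > K2 = 47.4; K2/α21 = 47.4/0.894 = 53 < K1 = 577.
Since the inequalities point opposite ways, species 1 can invade but species 2 cannot.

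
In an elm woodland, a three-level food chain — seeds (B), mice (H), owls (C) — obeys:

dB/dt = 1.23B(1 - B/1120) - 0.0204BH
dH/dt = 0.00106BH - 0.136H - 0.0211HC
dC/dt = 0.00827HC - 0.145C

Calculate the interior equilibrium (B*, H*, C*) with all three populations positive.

B* ≈ 794, H* ≈ 17.5, C* ≈ 33.5

From dC/dt = 0: 0.00827H* = 0.145, so H* = 17.5.
From dB/dt = 0: 1.23(1 - B*/1120) = 0.0204·17.5, giving B* = 1120·(1 - 0.291) = 794.
From dH/dt = 0: 0.00106·794 - 0.136 = 0.0211C*, so C* = 0.706/0.0211 = 33.5.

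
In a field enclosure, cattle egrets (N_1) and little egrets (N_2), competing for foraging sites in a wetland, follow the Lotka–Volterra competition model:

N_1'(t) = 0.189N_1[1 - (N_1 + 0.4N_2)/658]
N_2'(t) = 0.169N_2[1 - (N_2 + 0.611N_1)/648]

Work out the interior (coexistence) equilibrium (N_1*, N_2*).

Setting both brackets to zero gives the nullclines N_1 + 0.4N_2 = 658 and 0.611N_1 + N_2 = 648.
Substituting N_2 = 648 - 0.611N_1 into the first: N_1(1 - 0.4·0.611) = 658 - 0.4·648.
So N_1* = 399/0.756 = 528, and then N_2* = 648 - 0.611·528 = 326.

N_1* ≈ 528, N_2* ≈ 326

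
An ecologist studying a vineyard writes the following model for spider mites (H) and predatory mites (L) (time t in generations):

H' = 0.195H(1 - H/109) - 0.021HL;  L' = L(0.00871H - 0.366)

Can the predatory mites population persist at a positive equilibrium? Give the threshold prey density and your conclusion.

Threshold H = 42; K > 42, so yes, the predator persists.

The predator equation gives dL/dt > 0 only when H > 0.366/0.00871 = 42.
Without the predator, H → K = 109. Since 109 > 42, the predator can invade and persist.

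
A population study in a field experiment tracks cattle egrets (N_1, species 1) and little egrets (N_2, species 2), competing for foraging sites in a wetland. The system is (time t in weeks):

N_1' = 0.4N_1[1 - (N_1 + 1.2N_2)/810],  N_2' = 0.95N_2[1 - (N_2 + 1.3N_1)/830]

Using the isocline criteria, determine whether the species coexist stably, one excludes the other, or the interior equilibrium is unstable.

unstable coexistence (outcome depends on initial conditions)

Compare the nullcline intercepts: K1/α12 = 810/1.2 = 675 < K2 = 830; K2/α21 = 830/1.3 = 638 < K1 = 810.
Since both are reversed, neither can invade when rare; the interior point is a saddle.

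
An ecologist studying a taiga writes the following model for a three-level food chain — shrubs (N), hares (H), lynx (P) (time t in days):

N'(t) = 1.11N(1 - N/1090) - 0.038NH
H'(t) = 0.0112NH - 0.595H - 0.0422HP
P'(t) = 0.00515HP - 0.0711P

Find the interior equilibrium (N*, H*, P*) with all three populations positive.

From dP/dt = 0: 0.00515H* = 0.0711, so H* = 13.8.
From dN/dt = 0: 1.11(1 - N*/1090) = 0.038·13.8, giving N* = 1090·(1 - 0.473) = 575.
From dH/dt = 0: 0.0112·575 - 0.595 = 0.0422P*, so P* = 5.84/0.0422 = 138.

N* ≈ 575, H* ≈ 13.8, P* ≈ 138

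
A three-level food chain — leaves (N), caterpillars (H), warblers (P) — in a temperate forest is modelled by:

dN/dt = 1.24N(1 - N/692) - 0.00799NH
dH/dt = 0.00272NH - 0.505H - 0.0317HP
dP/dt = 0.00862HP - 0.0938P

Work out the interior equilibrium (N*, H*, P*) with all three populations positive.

From dP/dt = 0: 0.00862H* = 0.0938, so H* = 10.9.
From dN/dt = 0: 1.24(1 - N*/692) = 0.00799·10.9, giving N* = 692·(1 - 0.0701) = 643.
From dH/dt = 0: 0.00272·643 - 0.505 = 0.0317P*, so P* = 1.25/0.0317 = 39.3.

N* ≈ 643, H* ≈ 10.9, P* ≈ 39.3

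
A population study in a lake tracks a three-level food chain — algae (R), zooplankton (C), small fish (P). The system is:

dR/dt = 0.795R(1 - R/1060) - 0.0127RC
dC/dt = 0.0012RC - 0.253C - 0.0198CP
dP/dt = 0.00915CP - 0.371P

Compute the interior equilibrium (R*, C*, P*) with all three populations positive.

From dP/dt = 0: 0.00915C* = 0.371, so C* = 40.5.
From dR/dt = 0: 0.795(1 - R*/1060) = 0.0127·40.5, giving R* = 1060·(1 - 0.648) = 373.
From dC/dt = 0: 0.0012·373 - 0.253 = 0.0198P*, so P* = 0.195/0.0198 = 9.85.

R* ≈ 373, C* ≈ 40.5, P* ≈ 9.85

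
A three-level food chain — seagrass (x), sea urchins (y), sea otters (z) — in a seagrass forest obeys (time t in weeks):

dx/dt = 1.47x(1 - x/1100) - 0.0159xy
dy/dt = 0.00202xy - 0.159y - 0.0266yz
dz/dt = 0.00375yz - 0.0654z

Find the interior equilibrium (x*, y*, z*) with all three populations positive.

From dz/dt = 0: 0.00375y* = 0.0654, so y* = 17.4.
From dx/dt = 0: 1.47(1 - x*/1100) = 0.0159·17.4, giving x* = 1100·(1 - 0.189) = 892.
From dy/dt = 0: 0.00202·892 - 0.159 = 0.0266z*, so z* = 1.64/0.0266 = 61.8.

x* ≈ 892, y* ≈ 17.4, z* ≈ 61.8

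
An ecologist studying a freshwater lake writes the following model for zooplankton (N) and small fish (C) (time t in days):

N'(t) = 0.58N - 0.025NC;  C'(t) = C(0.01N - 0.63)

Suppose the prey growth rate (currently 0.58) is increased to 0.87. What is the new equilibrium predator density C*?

C* ≈ 34.8

At the interior fixed point, setting dN/dt = 0 with N > 0 fixes C* = (prey growth rate)/(NC coefficient) — independent of the other coefficients.
With the change, C* = 0.87/0.025 = 34.8; it rises from 23.2.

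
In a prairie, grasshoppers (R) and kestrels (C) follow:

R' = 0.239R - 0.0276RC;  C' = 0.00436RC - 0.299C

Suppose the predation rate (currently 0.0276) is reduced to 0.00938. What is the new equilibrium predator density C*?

At the interior fixed point, setting dR/dt = 0 with R > 0 fixes C* = (prey growth rate)/(RC coefficient) — independent of the other coefficients.
With the change, C* = 0.239/0.00938 = 25.5; it rises from 8.66.

C* ≈ 25.5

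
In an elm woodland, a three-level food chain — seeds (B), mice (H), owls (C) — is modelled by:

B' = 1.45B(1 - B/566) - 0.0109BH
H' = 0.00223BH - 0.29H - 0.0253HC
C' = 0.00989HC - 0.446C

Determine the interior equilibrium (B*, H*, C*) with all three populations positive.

B* ≈ 374, H* ≈ 45.1, C* ≈ 21.5

From dC/dt = 0: 0.00989H* = 0.446, so H* = 45.1.
From dB/dt = 0: 1.45(1 - B*/566) = 0.0109·45.1, giving B* = 566·(1 - 0.339) = 374.
From dH/dt = 0: 0.00223·374 - 0.29 = 0.0253C*, so C* = 0.544/0.0253 = 21.5.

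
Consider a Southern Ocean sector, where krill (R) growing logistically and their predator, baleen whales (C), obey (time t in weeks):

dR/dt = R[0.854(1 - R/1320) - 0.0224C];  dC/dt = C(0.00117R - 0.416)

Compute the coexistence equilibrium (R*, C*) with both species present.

From dC/dt = 0 with C > 0: 0.00117R* = 0.416, so R* = 356.
Substitute into dR/dt = 0: 0.854(1 - 356/1320) = 0.0224C*.
The bracket is 0.731, giving C* = 0.624/0.0224 = 27.9.

R* ≈ 356, C* ≈ 27.9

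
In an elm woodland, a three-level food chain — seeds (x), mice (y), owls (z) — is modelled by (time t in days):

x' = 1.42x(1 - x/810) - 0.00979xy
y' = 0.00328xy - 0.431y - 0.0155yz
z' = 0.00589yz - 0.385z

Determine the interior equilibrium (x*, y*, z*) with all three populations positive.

x* ≈ 445, y* ≈ 65.4, z* ≈ 66.4

From dz/dt = 0: 0.00589y* = 0.385, so y* = 65.4.
From dx/dt = 0: 1.42(1 - x*/810) = 0.00979·65.4, giving x* = 810·(1 - 0.451) = 445.
From dy/dt = 0: 0.00328·445 - 0.431 = 0.0155z*, so z* = 1.03/0.0155 = 66.4.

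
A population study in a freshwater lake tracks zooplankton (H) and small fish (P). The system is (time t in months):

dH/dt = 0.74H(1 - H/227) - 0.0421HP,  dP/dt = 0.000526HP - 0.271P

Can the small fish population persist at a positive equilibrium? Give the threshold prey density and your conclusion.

Threshold H = 515; K < 515, so no, the predator goes extinct.

The predator equation gives dP/dt > 0 only when H > 0.271/0.000526 = 515.
Without the predator, H → K = 227. Since 227 < 515, the predator cannot invade.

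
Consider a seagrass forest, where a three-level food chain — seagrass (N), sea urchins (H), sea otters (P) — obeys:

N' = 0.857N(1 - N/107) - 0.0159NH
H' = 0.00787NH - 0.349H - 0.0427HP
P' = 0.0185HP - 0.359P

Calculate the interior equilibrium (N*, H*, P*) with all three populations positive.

N* ≈ 68.5, H* ≈ 19.4, P* ≈ 4.45

From dP/dt = 0: 0.0185H* = 0.359, so H* = 19.4.
From dN/dt = 0: 0.857(1 - N*/107) = 0.0159·19.4, giving N* = 107·(1 - 0.36) = 68.5.
From dH/dt = 0: 0.00787·68.5 - 0.349 = 0.0427P*, so P* = 0.19/0.0427 = 4.45.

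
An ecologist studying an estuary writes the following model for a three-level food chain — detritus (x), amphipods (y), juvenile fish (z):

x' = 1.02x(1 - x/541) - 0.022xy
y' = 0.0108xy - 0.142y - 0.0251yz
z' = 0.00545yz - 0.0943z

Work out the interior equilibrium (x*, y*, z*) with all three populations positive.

x* ≈ 339, y* ≈ 17.3, z* ≈ 140

From dz/dt = 0: 0.00545y* = 0.0943, so y* = 17.3.
From dx/dt = 0: 1.02(1 - x*/541) = 0.022·17.3, giving x* = 541·(1 - 0.373) = 339.
From dy/dt = 0: 0.0108·339 - 0.142 = 0.0251z*, so z* = 3.52/0.0251 = 140.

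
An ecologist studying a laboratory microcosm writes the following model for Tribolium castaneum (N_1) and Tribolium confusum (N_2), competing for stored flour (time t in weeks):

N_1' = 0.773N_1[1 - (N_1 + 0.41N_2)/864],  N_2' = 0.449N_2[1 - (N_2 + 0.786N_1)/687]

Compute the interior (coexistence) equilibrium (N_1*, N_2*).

Setting both brackets to zero gives the nullclines N_1 + 0.41N_2 = 864 and 0.786N_1 + N_2 = 687.
Substituting N_2 = 687 - 0.786N_1 into the first: N_1(1 - 0.41·0.786) = 864 - 0.41·687.
So N_1* = 582/0.678 = 859, and then N_2* = 687 - 0.786·859 = 11.7.

N_1* ≈ 859, N_2* ≈ 11.7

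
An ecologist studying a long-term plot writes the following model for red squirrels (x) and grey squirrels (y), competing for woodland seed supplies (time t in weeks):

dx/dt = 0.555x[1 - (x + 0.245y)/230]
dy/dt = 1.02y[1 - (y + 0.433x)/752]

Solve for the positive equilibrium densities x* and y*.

Setting both brackets to zero gives the nullclines x + 0.245y = 230 and 0.433x + y = 752.
Substituting y = 752 - 0.433x into the first: x(1 - 0.245·0.433) = 230 - 0.245·752.
So x* = 45.8/0.894 = 51.2, and then y* = 752 - 0.433·51.2 = 730.

x* ≈ 51.2, y* ≈ 730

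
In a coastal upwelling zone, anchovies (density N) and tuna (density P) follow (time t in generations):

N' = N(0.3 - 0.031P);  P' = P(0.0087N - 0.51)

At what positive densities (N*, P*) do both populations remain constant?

Set dP/dt = 0 with P > 0: 0.0087N - 0.51 = 0, so N* = 0.51/0.0087 = 58.6.
Set dN/dt = 0 with N > 0: 0.3 - 0.031P = 0, so P* = 0.3/0.031 = 9.68.

N* ≈ 58.6, P* ≈ 9.68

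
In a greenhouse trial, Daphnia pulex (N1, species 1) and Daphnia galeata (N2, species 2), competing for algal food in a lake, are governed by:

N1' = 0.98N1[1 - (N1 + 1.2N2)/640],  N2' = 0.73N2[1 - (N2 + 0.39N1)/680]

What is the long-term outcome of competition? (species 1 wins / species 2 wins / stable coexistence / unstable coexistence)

species 2 excludes species 1

Compare the nullcline intercepts: K1/α12 = 640/1.2 = 533 < K2 = 680; K2/α21 = 680/0.39 = 1740 > K1 = 640.
Since the inequalities point opposite ways, species 2 can invade but species 1 cannot.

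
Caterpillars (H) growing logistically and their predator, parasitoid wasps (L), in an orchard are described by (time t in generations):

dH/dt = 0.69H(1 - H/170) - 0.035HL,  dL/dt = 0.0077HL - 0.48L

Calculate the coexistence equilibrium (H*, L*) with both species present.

H* ≈ 62.3, L* ≈ 12.5

From dL/dt = 0 with L > 0: 0.0077H* = 0.48, so H* = 62.3.
Substitute into dH/dt = 0: 0.69(1 - 62.3/170) = 0.035L*.
The bracket is 0.633, giving L* = 0.437/0.035 = 12.5.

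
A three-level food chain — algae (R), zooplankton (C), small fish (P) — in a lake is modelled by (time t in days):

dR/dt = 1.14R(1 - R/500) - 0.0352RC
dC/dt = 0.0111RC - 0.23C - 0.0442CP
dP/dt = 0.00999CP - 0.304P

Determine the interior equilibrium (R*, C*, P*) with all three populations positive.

From dP/dt = 0: 0.00999C* = 0.304, so C* = 30.4.
From dR/dt = 0: 1.14(1 - R*/500) = 0.0352·30.4, giving R* = 500·(1 - 0.94) = 30.2.
From dC/dt = 0: 0.0111·30.2 - 0.23 = 0.0442P*, so P* = 0.105/0.0442 = 2.38.

R* ≈ 30.2, C* ≈ 30.4, P* ≈ 2.38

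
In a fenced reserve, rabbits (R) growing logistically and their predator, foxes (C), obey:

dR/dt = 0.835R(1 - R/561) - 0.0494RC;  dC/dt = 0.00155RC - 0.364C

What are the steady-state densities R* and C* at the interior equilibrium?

R* ≈ 235, C* ≈ 9.83

From dC/dt = 0 with C > 0: 0.00155R* = 0.364, so R* = 235.
Substitute into dR/dt = 0: 0.835(1 - 235/561) = 0.0494C*.
The bracket is 0.581, giving C* = 0.485/0.0494 = 9.83.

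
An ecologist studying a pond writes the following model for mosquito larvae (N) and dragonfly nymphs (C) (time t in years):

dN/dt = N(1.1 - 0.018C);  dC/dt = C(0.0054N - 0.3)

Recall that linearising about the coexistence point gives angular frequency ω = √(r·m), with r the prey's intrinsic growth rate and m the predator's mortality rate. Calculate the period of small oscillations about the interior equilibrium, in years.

Here r = 1.1 and m = 0.3, so r·m = 0.33.
ω = √0.33 = 0.574 per year, hence T = 2π/ω ≈ 10.9 years.

T ≈ 10.9 years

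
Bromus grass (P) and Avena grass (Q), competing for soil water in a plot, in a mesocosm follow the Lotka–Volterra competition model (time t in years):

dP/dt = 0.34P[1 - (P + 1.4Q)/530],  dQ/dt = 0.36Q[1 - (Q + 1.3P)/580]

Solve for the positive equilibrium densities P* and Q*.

Setting both brackets to zero gives the nullclines P + 1.4Q = 530 and 1.3P + Q = 580.
Substituting Q = 580 - 1.3P into the first: P(1 - 1.4·1.3) = 530 - 1.4·580.
So P* = -282/-0.82 = 344, and then Q* = 580 - 1.3·344 = 133.

P* ≈ 344, Q* ≈ 133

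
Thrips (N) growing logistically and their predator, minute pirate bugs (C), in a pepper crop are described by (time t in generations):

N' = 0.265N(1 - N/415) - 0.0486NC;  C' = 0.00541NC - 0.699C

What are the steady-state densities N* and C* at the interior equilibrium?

From dC/dt = 0 with C > 0: 0.00541N* = 0.699, so N* = 129.
Substitute into dN/dt = 0: 0.265(1 - 129/415) = 0.0486C*.
The bracket is 0.689, giving C* = 0.182/0.0486 = 3.76.

N* ≈ 129, C* ≈ 3.76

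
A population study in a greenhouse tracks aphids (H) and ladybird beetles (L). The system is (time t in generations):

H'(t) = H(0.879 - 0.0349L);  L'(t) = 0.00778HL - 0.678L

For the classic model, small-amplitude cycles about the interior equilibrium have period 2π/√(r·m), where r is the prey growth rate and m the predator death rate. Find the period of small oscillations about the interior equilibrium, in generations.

Here r = 0.879 and m = 0.678, so r·m = 0.596.
ω = √0.596 = 0.772 per generation, hence T = 2π/ω ≈ 8.14 generations.

T ≈ 8.14 generations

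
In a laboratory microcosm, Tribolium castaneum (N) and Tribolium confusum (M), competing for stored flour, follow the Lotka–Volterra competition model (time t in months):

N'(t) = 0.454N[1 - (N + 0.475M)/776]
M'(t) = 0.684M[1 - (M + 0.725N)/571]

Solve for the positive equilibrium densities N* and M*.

N* ≈ 770, M* ≈ 12.8

Setting both brackets to zero gives the nullclines N + 0.475M = 776 and 0.725N + M = 571.
Substituting M = 571 - 0.725N into the first: N(1 - 0.475·0.725) = 776 - 0.475·571.
So N* = 505/0.656 = 770, and then M* = 571 - 0.725·770 = 12.8.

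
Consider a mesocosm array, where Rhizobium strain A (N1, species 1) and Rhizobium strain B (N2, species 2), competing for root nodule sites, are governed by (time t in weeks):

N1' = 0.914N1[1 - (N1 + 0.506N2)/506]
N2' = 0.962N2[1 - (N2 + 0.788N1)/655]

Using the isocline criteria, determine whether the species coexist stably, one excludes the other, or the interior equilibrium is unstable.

Compare the nullcline intercepts: K1/α12 = 506/0.506 = 1000 > K2 = 655; K2/α21 = 655/0.788 = 831 > K1 = 506.
Since both inequalities hold, each species can invade when rare, so the interior equilibrium is stable.

stable coexistence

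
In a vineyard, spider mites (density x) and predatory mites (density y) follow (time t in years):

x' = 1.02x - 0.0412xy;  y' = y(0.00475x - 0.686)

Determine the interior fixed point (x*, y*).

Set dy/dt = 0 with y > 0: 0.00475x - 0.686 = 0, so x* = 0.686/0.00475 = 144.
Set dx/dt = 0 with x > 0: 1.02 - 0.0412y = 0, so y* = 1.02/0.0412 = 24.8.

x* ≈ 144, y* ≈ 24.8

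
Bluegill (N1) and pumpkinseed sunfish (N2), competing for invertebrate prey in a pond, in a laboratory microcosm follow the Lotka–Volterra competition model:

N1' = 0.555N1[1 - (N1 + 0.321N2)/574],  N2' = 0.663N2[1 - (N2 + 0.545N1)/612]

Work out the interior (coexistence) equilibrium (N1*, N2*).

N1* ≈ 458, N2* ≈ 363

Setting both brackets to zero gives the nullclines N1 + 0.321N2 = 574 and 0.545N1 + N2 = 612.
Substituting N2 = 612 - 0.545N1 into the first: N1(1 - 0.321·0.545) = 574 - 0.321·612.
So N1* = 378/0.825 = 458, and then N2* = 612 - 0.545·458 = 363.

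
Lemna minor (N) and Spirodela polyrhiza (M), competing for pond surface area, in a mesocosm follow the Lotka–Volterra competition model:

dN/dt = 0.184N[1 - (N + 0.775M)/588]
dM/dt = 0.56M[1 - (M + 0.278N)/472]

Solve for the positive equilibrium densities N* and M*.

Setting both brackets to zero gives the nullclines N + 0.775M = 588 and 0.278N + M = 472.
Substituting M = 472 - 0.278N into the first: N(1 - 0.775·0.278) = 588 - 0.775·472.
So N* = 222/0.785 = 283, and then M* = 472 - 0.278·283 = 393.

N* ≈ 283, M* ≈ 393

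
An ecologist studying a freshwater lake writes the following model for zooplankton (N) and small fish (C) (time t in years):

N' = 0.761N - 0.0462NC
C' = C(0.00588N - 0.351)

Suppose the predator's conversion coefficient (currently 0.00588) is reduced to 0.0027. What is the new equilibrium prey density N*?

At the interior fixed point, setting dC/dt = 0 with C > 0 fixes N* = (predator death rate)/(NC coefficient) — independent of the other coefficients.
With the change, N* = 0.351/0.0027 = 130; it rises from 59.7.

N* ≈ 130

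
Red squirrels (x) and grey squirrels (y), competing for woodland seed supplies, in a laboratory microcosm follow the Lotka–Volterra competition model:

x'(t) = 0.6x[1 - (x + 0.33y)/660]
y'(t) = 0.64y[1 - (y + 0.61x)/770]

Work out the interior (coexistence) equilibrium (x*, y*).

x* ≈ 508, y* ≈ 460

Setting both brackets to zero gives the nullclines x + 0.33y = 660 and 0.61x + y = 770.
Substituting y = 770 - 0.61x into the first: x(1 - 0.33·0.61) = 660 - 0.33·770.
So x* = 406/0.799 = 508, and then y* = 770 - 0.61·508 = 460.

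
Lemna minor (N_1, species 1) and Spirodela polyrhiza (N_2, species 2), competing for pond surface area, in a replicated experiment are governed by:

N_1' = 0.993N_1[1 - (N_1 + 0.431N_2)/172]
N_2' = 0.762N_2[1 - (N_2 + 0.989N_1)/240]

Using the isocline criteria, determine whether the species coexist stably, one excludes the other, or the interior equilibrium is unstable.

stable coexistence

Compare the nullcline intercepts: K1/α12 = 172/0.431 = 399 > K2 = 240; K2/α21 = 240/0.989 = 243 > K1 = 172.
Since both inequalities hold, each species can invade when rare, so the interior equilibrium is stable.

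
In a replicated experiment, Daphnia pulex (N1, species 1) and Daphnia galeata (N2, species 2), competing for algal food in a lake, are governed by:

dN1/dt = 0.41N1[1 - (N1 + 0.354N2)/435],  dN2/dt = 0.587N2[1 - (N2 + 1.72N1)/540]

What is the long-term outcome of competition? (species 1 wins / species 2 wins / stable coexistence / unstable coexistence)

Compare the nullcline intercepts: K1/α12 = 435/0.354 = 1230 > K2 = 540; K2/α21 = 540/1.72 = 314 < K1 = 435.
Since the inequalities point opposite ways, species 1 can invade but species 2 cannot.

species 1 excludes species 2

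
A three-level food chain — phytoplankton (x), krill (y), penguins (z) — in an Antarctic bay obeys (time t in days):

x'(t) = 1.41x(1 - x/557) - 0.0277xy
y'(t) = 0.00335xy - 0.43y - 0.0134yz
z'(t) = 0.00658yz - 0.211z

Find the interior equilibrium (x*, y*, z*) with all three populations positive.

x* ≈ 206, y* ≈ 32.1, z* ≈ 19.4

From dz/dt = 0: 0.00658y* = 0.211, so y* = 32.1.
From dx/dt = 0: 1.41(1 - x*/557) = 0.0277·32.1, giving x* = 557·(1 - 0.63) = 206.
From dy/dt = 0: 0.00335·206 - 0.43 = 0.0134z*, so z* = 0.26/0.0134 = 19.4.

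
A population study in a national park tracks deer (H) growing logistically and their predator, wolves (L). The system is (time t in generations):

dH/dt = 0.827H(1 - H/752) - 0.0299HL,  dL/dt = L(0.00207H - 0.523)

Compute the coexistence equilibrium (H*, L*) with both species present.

H* ≈ 253, L* ≈ 18.4

From dL/dt = 0 with L > 0: 0.00207H* = 0.523, so H* = 253.
Substitute into dH/dt = 0: 0.827(1 - 253/752) = 0.0299L*.
The bracket is 0.664, giving L* = 0.549/0.0299 = 18.4.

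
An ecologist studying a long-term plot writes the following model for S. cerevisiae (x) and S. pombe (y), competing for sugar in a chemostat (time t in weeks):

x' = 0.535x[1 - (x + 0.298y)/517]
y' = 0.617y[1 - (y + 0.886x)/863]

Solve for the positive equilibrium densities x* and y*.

Setting both brackets to zero gives the nullclines x + 0.298y = 517 and 0.886x + y = 863.
Substituting y = 863 - 0.886x into the first: x(1 - 0.298·0.886) = 517 - 0.298·863.
So x* = 260/0.736 = 353, and then y* = 863 - 0.886·353 = 550.

x* ≈ 353, y* ≈ 550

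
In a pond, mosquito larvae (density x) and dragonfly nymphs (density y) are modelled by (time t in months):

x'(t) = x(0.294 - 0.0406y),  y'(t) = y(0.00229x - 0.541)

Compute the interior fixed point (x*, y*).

Set dy/dt = 0 with y > 0: 0.00229x - 0.541 = 0, so x* = 0.541/0.00229 = 236.
Set dx/dt = 0 with x > 0: 0.294 - 0.0406y = 0, so y* = 0.294/0.0406 = 7.24.

x* ≈ 236, y* ≈ 7.24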